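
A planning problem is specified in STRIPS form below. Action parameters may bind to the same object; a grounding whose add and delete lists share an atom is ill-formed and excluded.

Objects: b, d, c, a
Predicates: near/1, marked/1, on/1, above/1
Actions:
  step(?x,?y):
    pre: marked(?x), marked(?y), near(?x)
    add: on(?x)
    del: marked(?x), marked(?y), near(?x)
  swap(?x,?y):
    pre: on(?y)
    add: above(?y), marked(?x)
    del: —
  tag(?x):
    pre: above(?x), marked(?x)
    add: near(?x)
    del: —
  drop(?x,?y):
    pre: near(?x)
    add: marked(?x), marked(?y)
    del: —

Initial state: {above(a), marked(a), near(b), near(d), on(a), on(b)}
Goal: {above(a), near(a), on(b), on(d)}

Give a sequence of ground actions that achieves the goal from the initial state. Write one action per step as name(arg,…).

1. swap(d,b)  →  {above(a), above(b), marked(a), marked(d), near(b), near(d), on(a), on(b)}
2. step(d,d)  →  {above(a), above(b), marked(a), near(b), on(a), on(b), on(d)}
3. tag(a)  →  {above(a), above(b), marked(a), near(a), near(b), on(a), on(b), on(d)}

swap(d,b); step(d,d); tag(a)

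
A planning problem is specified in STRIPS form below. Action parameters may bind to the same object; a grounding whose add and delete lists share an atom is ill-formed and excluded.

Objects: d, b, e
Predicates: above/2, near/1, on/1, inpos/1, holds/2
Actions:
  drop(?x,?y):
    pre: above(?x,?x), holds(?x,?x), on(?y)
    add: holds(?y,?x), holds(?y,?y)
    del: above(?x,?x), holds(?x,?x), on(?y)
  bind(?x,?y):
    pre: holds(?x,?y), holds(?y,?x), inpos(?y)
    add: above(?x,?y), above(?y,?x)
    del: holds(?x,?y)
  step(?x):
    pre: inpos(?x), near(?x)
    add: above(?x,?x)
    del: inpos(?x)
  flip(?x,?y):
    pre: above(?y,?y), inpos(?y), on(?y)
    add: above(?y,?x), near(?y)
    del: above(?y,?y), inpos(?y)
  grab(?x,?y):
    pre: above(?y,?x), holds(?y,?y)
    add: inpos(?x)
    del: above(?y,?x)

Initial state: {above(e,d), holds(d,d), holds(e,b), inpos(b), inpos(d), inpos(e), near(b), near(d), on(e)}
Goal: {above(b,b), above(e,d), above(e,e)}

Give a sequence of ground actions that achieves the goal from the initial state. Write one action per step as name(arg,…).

1. step(d)  →  {above(d,d), above(e,d), holds(d,d), holds(e,b), inpos(b), inpos(e), near(b), near(d), on(e)}
2. drop(d,e)  →  {above(e,d), holds(e,b), holds(e,d), holds(e,e), inpos(b), inpos(e), near(b), near(d)}
3. bind(e,e)  →  {above(e,d), above(e,e), holds(e,b), holds(e,d), inpos(b), inpos(e), near(b), near(d)}
4. step(b)  →  {above(b,b), above(e,d), above(e,e), holds(e,b), holds(e,d), inpos(e), near(b), near(d)}

step(d); drop(d,e); bind(e,e); step(b)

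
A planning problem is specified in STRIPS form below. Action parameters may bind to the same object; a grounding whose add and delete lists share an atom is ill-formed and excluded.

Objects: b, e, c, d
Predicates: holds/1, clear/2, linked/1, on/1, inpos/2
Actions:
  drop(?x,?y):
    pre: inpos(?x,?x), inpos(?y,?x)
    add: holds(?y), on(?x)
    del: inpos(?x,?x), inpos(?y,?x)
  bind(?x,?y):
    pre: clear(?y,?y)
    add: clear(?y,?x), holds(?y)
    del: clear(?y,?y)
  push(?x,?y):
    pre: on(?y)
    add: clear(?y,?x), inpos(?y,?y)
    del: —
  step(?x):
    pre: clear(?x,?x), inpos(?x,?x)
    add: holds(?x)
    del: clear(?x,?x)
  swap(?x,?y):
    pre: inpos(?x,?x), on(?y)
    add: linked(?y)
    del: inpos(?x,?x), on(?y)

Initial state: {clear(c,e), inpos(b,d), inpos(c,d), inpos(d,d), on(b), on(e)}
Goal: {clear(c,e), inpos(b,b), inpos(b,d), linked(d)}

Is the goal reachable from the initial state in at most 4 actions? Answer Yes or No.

1. drop(d,c)  →  {clear(c,e), holds(c), inpos(b,d), on(b), on(d), on(e)}
2. push(b,b)  →  {clear(b,b), clear(c,e), holds(c), inpos(b,b), inpos(b,d), on(b), on(d), on(e)}
3. push(b,e)  →  {clear(b,b), clear(c,e), clear(e,b), holds(c), inpos(b,b), inpos(b,d), inpos(e,e), on(b), on(d), on(e)}
4. swap(e,d)  →  {clear(b,b), clear(c,e), clear(e,b), holds(c), inpos(b,b), inpos(b,d), linked(d), on(b), on(e)}
optimal plan length = 4; 4 ≤ 4

Yes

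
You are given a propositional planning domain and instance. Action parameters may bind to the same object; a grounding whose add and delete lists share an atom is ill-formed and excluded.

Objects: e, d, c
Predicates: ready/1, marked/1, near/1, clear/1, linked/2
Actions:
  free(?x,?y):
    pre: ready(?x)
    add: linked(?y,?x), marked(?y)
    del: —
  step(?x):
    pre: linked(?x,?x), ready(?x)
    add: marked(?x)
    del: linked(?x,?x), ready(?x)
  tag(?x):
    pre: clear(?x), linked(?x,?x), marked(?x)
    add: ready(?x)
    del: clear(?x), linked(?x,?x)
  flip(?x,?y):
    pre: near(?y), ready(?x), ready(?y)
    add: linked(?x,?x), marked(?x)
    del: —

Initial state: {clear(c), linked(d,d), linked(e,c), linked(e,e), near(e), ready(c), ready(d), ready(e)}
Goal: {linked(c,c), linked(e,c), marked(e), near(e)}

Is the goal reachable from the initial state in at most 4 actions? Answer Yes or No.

1. free(e,e)  →  {clear(c), linked(d,d), linked(e,c), linked(e,e), marked(e), near(e), ready(c), ready(d), ready(e)}
2. free(c,c)  →  {clear(c), linked(c,c), linked(d,d), linked(e,c), linked(e,e), marked(c), marked(e), near(e), ready(c), ready(d), ready(e)}
optimal plan length = 2; 2 ≤ 4

Yes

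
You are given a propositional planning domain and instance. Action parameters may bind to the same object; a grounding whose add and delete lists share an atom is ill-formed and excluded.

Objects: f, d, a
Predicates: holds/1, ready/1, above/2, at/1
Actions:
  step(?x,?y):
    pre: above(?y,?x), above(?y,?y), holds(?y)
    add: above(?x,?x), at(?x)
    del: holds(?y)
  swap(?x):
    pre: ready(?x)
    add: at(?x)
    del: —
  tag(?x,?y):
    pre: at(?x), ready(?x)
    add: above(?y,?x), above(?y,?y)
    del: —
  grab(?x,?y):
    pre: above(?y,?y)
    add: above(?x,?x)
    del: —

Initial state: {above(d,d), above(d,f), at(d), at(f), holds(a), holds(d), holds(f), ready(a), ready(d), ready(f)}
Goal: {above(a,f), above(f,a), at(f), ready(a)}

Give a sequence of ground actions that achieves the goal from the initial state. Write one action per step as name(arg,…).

1. swap(a)  →  {above(d,d), above(d,f), at(a), at(d), at(f), holds(a), holds(d), holds(f), ready(a), ready(d), ready(f)}
2. tag(f,a)  →  {above(a,a), above(a,f), above(d,d), above(d,f), at(a), at(d), at(f), holds(a), holds(d), holds(f), ready(a), ready(d), ready(f)}
3. tag(a,f)  →  {above(a,a), above(a,f), above(d,d), above(d,f), above(f,a), above(f,f), at(a), at(d), at(f), holds(a), holds(d), holds(f), ready(a), ready(d), ready(f)}

swap(a); tag(f,a); tag(a,f)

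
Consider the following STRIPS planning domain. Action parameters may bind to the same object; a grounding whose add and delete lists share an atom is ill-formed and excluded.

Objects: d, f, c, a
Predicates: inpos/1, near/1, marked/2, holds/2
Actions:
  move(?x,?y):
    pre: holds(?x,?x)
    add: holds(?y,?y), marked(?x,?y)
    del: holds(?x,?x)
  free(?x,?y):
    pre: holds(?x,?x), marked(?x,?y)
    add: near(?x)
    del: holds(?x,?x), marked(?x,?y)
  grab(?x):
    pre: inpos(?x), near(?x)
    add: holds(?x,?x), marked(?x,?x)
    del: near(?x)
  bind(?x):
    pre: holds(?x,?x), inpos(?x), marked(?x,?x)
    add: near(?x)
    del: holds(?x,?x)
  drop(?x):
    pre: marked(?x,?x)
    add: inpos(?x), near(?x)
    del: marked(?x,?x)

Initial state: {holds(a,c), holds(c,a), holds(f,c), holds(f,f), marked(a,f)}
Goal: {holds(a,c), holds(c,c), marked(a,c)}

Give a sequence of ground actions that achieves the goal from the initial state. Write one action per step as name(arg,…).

1. move(f,a)  →  {holds(a,a), holds(a,c), holds(c,a), holds(f,c), marked(a,f), marked(f,a)}
2. move(a,c)  →  {holds(a,c), holds(c,a), holds(c,c), holds(f,c), marked(a,c), marked(a,f), marked(f,a)}

move(f,a); move(a,c)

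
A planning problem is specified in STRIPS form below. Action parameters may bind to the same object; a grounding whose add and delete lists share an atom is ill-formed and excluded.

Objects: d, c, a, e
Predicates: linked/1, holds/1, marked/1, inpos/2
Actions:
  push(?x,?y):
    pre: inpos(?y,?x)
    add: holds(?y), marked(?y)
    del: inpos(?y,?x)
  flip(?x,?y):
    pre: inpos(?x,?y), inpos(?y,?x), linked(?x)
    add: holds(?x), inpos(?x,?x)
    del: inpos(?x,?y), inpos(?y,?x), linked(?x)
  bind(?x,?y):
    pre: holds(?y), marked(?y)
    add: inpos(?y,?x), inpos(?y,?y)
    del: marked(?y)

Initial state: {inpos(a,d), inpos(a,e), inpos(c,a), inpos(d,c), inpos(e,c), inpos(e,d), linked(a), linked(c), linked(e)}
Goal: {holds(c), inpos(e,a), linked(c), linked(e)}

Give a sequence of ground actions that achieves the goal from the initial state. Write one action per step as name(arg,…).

1. push(d,e)  →  {holds(e), inpos(a,d), inpos(a,e), inpos(c,a), inpos(d,c), inpos(e,c), linked(a), linked(c), linked(e), marked(e)}
2. push(a,c)  →  {holds(c), holds(e), inpos(a,d), inpos(a,e), inpos(d,c), inpos(e,c), linked(a), linked(c), linked(e), marked(c), marked(e)}
3. bind(a,e)  →  {holds(c), holds(e), inpos(a,d), inpos(a,e), inpos(d,c), inpos(e,a), inpos(e,c), inpos(e,e), linked(a), linked(c), linked(e), marked(c)}

push(d,e); push(a,c); bind(a,e)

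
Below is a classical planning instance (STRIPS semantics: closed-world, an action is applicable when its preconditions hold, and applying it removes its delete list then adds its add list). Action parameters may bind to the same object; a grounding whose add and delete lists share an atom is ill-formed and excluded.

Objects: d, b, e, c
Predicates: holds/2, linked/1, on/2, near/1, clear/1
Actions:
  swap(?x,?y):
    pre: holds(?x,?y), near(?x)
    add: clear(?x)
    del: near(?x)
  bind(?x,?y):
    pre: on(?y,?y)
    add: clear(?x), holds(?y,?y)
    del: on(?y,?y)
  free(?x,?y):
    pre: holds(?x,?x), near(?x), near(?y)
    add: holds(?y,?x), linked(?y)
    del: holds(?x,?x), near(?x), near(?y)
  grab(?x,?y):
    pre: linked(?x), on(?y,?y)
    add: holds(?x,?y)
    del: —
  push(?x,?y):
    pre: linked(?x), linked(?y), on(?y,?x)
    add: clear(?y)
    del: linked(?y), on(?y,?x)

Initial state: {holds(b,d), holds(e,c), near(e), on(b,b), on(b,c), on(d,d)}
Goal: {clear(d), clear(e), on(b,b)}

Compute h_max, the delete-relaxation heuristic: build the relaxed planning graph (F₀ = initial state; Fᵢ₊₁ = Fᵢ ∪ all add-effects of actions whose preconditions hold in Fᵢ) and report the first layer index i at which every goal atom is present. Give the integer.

F0 = init (6 atoms)
F1 = F0 ∪ {clear(b), clear(c), clear(d), clear(e), holds(b,b), holds(d,d)}  (12 atoms)
goal ⊆ F1  ⇒  h_max = 1

1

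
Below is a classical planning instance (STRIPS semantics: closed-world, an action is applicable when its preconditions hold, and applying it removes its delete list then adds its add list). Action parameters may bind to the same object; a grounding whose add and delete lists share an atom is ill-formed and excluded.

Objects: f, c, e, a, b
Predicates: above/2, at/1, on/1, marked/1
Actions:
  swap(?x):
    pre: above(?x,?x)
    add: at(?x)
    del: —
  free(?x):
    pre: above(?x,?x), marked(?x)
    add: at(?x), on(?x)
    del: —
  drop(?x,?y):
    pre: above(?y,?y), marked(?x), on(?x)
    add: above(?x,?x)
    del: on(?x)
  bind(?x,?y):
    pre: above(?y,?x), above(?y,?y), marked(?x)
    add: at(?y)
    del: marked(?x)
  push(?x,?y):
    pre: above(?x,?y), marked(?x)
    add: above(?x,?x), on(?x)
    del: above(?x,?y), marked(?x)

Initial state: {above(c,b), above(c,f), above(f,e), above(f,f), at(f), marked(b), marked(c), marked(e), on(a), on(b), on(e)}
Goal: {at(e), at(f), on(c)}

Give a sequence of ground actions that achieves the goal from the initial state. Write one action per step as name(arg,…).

drop(e,f); swap(e); push(c,f)

1. drop(e,f)  →  {above(c,b), above(c,f), above(e,e), above(f,e), above(f,f), at(f), marked(b), marked(c), marked(e), on(a), on(b)}
2. swap(e)  →  {above(c,b), above(c,f), above(e,e), above(f,e), above(f,f), at(e), at(f), marked(b), marked(c), marked(e), on(a), on(b)}
3. push(c,f)  →  {above(c,b), above(c,c), above(e,e), above(f,e), above(f,f), at(e), at(f), marked(b), marked(e), on(a), on(b), on(c)}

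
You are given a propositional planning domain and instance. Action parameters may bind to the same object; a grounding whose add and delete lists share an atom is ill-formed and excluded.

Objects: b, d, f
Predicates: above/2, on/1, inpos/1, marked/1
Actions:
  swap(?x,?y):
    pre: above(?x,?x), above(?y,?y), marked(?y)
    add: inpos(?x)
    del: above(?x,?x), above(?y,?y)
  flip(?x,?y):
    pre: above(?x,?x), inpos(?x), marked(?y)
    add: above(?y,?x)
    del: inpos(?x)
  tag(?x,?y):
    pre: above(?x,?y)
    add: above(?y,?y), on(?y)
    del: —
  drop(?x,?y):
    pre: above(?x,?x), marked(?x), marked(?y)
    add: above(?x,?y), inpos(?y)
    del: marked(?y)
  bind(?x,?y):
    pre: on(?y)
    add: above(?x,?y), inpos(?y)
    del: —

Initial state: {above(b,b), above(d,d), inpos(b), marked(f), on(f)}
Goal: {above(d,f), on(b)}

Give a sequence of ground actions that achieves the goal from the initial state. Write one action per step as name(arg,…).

1. tag(b,b)  →  {above(b,b), above(d,d), inpos(b), marked(f), on(b), on(f)}
2. bind(d,f)  →  {above(b,b), above(d,d), above(d,f), inpos(b), inpos(f), marked(f), on(b), on(f)}

tag(b,b); bind(d,f)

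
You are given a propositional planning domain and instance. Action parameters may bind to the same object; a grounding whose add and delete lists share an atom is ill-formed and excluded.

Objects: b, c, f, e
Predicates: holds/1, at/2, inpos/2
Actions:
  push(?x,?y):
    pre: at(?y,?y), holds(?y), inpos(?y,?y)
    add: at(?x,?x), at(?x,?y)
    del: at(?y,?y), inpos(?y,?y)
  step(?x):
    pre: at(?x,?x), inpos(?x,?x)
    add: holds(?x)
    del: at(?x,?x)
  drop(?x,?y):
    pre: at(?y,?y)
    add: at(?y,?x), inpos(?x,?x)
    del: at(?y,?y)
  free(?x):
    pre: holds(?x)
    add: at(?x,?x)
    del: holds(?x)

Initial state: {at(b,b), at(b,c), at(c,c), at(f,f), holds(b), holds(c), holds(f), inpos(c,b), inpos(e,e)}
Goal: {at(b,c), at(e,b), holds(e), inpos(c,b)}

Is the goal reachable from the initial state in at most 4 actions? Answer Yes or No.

1. drop(b,c)  →  {at(b,b), at(b,c), at(c,b), at(f,f), holds(b), holds(c), holds(f), inpos(b,b), inpos(c,b), inpos(e,e)}
2. push(e,b)  →  {at(b,c), at(c,b), at(e,b), at(e,e), at(f,f), holds(b), holds(c), holds(f), inpos(c,b), inpos(e,e)}
3. step(e)  →  {at(b,c), at(c,b), at(e,b), at(f,f), holds(b), holds(c), holds(e), holds(f), inpos(c,b), inpos(e,e)}
optimal plan length = 3; 3 ≤ 4

Yes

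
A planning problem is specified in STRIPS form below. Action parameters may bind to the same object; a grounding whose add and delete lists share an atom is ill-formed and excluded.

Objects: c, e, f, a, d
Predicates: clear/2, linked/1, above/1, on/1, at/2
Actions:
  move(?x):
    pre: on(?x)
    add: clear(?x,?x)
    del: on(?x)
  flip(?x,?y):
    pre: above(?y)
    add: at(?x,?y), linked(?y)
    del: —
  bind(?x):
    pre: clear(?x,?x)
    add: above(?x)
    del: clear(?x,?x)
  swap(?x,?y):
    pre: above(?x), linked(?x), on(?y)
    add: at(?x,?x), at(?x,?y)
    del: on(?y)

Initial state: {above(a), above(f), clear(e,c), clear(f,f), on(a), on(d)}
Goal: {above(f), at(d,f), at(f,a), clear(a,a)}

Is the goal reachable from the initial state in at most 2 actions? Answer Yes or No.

No

1. move(a)  →  {above(a), above(f), clear(a,a), clear(e,c), clear(f,f), on(d)}
2. flip(f,a)  →  {above(a), above(f), at(f,a), clear(a,a), clear(e,c), clear(f,f), linked(a), on(d)}
3. flip(d,f)  →  {above(a), above(f), at(d,f), at(f,a), clear(a,a), clear(e,c), clear(f,f), linked(a), linked(f), on(d)}
optimal plan length = 3; 3 > 2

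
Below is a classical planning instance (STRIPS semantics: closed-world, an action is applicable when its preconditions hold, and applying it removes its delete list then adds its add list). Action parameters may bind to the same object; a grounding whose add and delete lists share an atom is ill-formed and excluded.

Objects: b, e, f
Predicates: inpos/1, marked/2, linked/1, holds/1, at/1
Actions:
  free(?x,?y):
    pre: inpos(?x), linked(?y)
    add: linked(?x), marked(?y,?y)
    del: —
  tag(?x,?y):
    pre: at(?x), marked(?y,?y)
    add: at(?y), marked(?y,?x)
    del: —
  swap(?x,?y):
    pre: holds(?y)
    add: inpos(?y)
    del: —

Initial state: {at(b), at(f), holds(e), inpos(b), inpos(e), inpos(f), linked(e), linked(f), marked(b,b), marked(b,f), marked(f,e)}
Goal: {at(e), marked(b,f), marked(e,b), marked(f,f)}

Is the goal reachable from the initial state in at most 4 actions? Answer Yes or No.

Yes

1. free(b,e)  →  {at(b), at(f), holds(e), inpos(b), inpos(e), inpos(f), linked(b), linked(e), linked(f), marked(b,b), marked(b,f), marked(e,e), marked(f,e)}
2. free(b,f)  →  {at(b), at(f), holds(e), inpos(b), inpos(e), inpos(f), linked(b), linked(e), linked(f), marked(b,b), marked(b,f), marked(e,e), marked(f,e), marked(f,f)}
3. tag(b,e)  →  {at(b), at(e), at(f), holds(e), inpos(b), inpos(e), inpos(f), linked(b), linked(e), linked(f), marked(b,b), marked(b,f), marked(e,b), marked(e,e), marked(f,e), marked(f,f)}
optimal plan length = 3; 3 ≤ 4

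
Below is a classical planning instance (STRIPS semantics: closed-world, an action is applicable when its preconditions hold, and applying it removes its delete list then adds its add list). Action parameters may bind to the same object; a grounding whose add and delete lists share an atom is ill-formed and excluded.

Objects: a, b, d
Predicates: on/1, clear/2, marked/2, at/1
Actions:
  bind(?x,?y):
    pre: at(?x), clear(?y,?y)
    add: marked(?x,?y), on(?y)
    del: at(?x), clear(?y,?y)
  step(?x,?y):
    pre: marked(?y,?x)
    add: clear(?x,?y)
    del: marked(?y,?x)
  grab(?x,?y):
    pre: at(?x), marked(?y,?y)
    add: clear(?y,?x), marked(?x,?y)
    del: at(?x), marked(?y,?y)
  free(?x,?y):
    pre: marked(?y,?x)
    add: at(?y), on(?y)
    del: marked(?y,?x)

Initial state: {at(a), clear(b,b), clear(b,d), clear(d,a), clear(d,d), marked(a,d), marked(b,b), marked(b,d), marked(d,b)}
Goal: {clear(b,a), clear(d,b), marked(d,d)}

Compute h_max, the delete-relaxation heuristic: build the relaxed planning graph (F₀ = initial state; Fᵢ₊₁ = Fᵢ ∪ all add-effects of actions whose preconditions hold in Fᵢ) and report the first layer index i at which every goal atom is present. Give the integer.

2

F0 = init (9 atoms)
F1 = F0 ∪ {at(b), at(d), clear(b,a), clear(d,b), marked(a,b), on(a), on(b), on(d)}  (17 atoms)
F2 = F1 ∪ {marked(d,d)}  (18 atoms)
goal ⊆ F2  ⇒  h_max = 2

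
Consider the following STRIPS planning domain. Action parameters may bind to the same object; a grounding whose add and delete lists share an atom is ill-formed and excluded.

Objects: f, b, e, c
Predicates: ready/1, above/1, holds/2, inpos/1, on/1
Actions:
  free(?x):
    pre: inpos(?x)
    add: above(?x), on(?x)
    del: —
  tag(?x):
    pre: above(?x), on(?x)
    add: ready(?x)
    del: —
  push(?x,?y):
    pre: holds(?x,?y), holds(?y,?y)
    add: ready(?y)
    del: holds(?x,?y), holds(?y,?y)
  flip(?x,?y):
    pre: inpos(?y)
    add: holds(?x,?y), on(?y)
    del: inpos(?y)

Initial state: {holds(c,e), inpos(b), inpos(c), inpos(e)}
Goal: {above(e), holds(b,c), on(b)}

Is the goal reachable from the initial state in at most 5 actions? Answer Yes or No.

Yes

1. free(b)  →  {above(b), holds(c,e), inpos(b), inpos(c), inpos(e), on(b)}
2. free(e)  →  {above(b), above(e), holds(c,e), inpos(b), inpos(c), inpos(e), on(b), on(e)}
3. flip(b,c)  →  {above(b), above(e), holds(b,c), holds(c,e), inpos(b), inpos(e), on(b), on(c), on(e)}
optimal plan length = 3; 3 ≤ 5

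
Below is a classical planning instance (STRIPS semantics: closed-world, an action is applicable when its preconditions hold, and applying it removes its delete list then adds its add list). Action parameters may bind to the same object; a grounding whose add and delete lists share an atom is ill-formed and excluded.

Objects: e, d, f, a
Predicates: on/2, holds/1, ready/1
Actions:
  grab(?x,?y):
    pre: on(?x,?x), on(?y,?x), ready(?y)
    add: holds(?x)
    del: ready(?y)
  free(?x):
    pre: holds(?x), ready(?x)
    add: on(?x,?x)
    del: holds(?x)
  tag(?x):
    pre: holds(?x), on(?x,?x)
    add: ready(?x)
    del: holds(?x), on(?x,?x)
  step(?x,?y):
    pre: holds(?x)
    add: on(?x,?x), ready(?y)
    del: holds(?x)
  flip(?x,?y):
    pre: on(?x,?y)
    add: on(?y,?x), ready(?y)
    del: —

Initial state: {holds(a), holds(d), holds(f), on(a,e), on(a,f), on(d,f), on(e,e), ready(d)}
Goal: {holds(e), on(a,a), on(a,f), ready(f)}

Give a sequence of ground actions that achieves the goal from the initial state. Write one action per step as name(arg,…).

step(d,e); grab(e,e); step(a,f)

1. step(d,e)  →  {holds(a), holds(f), on(a,e), on(a,f), on(d,d), on(d,f), on(e,e), ready(d), ready(e)}
2. grab(e,e)  →  {holds(a), holds(e), holds(f), on(a,e), on(a,f), on(d,d), on(d,f), on(e,e), ready(d)}
3. step(a,f)  →  {holds(e), holds(f), on(a,a), on(a,e), on(a,f), on(d,d), on(d,f), on(e,e), ready(d), ready(f)}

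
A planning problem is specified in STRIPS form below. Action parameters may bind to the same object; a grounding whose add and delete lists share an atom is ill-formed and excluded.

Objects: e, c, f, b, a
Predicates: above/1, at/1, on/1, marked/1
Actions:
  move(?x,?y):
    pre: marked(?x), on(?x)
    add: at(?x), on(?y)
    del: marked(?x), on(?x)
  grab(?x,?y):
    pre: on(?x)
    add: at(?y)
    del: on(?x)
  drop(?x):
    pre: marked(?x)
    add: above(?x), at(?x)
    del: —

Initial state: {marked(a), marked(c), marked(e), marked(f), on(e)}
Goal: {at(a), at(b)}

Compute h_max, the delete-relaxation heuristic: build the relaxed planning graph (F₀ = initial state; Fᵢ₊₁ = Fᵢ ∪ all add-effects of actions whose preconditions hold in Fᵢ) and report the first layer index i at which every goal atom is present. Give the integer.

F0 = init (5 atoms)
F1 = F0 ∪ {above(a), above(c), above(e), above(f), at(a), at(b), at(c), at(e), at(f), on(a), on(b), on(c), on(f)}  (18 atoms)
goal ⊆ F1  ⇒  h_max = 1

1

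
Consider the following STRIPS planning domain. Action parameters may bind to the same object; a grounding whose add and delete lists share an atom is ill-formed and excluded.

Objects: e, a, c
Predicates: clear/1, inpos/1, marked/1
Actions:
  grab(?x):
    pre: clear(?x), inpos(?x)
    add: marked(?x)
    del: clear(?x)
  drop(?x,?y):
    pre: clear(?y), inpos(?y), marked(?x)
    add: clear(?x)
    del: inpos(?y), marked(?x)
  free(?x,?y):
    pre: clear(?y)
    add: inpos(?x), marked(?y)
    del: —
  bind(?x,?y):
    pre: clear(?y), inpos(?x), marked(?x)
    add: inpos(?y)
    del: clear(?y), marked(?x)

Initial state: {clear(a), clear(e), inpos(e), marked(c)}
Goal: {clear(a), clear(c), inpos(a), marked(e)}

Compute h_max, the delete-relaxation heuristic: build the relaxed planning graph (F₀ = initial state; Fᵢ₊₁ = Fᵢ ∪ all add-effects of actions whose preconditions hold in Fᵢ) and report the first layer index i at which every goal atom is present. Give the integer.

F0 = init (4 atoms)
F1 = F0 ∪ {clear(c), inpos(a), inpos(c), marked(a), marked(e)}  (9 atoms)
goal ⊆ F1  ⇒  h_max = 1

1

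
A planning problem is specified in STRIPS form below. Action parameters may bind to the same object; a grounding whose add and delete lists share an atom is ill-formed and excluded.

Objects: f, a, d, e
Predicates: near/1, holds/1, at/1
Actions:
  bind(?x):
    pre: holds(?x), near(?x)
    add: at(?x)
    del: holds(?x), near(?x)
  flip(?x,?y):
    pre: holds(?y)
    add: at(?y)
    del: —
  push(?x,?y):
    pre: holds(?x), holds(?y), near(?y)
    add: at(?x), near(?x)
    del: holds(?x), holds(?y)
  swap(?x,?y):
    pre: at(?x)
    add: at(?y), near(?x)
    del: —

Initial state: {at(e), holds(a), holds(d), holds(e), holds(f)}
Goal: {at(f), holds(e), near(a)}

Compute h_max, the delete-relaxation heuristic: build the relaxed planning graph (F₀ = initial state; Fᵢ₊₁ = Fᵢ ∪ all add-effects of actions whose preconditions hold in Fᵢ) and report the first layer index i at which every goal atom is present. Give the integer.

2

F0 = init (5 atoms)
F1 = F0 ∪ {at(a), at(d), at(f), near(e)}  (9 atoms)
F2 = F1 ∪ {near(a), near(d), near(f)}  (12 atoms)
goal ⊆ F2  ⇒  h_max = 2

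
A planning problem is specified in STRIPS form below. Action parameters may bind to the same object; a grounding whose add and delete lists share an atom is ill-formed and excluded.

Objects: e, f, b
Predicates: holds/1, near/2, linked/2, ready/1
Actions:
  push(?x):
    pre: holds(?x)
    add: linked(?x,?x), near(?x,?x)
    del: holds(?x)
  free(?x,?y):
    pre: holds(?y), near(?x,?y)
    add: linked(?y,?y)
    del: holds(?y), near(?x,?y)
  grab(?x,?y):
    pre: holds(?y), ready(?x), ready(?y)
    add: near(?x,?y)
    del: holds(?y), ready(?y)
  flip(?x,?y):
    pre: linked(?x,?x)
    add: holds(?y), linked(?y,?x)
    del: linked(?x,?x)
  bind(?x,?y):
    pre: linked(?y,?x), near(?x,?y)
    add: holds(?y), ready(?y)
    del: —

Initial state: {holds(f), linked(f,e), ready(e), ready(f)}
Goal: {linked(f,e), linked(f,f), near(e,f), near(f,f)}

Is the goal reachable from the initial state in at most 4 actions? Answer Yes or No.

Yes

1. push(f)  →  {linked(f,e), linked(f,f), near(f,f), ready(e), ready(f)}
2. bind(f,f)  →  {holds(f), linked(f,e), linked(f,f), near(f,f), ready(e), ready(f)}
3. grab(e,f)  →  {linked(f,e), linked(f,f), near(e,f), near(f,f), ready(e)}
optimal plan length = 3; 3 ≤ 4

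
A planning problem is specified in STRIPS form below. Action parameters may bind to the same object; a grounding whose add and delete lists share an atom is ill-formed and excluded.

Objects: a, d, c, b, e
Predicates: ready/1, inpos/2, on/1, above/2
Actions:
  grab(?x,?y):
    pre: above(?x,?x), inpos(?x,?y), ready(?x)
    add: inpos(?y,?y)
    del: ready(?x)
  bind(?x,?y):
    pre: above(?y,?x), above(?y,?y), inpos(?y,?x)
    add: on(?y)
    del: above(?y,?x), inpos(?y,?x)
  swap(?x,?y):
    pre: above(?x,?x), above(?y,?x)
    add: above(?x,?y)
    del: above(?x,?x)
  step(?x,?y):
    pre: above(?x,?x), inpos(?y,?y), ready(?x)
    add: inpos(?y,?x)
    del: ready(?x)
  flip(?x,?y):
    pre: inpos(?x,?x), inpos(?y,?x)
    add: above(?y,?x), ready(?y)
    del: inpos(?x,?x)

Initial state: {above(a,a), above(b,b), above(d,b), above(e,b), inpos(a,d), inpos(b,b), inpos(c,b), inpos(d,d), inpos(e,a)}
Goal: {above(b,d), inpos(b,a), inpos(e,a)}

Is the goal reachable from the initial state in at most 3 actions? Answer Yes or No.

Yes

1. swap(b,d)  →  {above(a,a), above(b,d), above(d,b), above(e,b), inpos(a,d), inpos(b,b), inpos(c,b), inpos(d,d), inpos(e,a)}
2. flip(d,a)  →  {above(a,a), above(a,d), above(b,d), above(d,b), above(e,b), inpos(a,d), inpos(b,b), inpos(c,b), inpos(e,a), ready(a)}
3. step(a,b)  →  {above(a,a), above(a,d), above(b,d), above(d,b), above(e,b), inpos(a,d), inpos(b,a), inpos(b,b), inpos(c,b), inpos(e,a)}
optimal plan length = 3; 3 ≤ 3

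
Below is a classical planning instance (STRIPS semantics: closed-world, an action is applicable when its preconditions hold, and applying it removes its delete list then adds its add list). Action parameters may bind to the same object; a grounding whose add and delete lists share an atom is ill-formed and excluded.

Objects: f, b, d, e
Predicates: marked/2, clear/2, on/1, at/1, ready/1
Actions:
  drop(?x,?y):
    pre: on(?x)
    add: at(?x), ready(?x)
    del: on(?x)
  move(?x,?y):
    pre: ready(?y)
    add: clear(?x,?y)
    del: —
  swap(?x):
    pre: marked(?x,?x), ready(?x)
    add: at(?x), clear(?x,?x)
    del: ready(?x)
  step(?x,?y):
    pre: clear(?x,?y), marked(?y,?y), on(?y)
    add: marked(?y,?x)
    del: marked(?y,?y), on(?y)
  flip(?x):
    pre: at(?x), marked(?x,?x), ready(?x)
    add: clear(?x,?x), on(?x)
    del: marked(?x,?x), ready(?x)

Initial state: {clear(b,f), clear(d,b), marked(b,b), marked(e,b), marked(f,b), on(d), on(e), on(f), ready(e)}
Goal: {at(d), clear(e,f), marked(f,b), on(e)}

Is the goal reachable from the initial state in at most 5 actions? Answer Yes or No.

Yes

1. drop(f,f)  →  {at(f), clear(b,f), clear(d,b), marked(b,b), marked(e,b), marked(f,b), on(d), on(e), ready(e), ready(f)}
2. drop(d,f)  →  {at(d), at(f), clear(b,f), clear(d,b), marked(b,b), marked(e,b), marked(f,b), on(e), ready(d), ready(e), ready(f)}
3. move(e,f)  →  {at(d), at(f), clear(b,f), clear(d,b), clear(e,f), marked(b,b), marked(e,b), marked(f,b), on(e), ready(d), ready(e), ready(f)}
optimal plan length = 3; 3 ≤ 5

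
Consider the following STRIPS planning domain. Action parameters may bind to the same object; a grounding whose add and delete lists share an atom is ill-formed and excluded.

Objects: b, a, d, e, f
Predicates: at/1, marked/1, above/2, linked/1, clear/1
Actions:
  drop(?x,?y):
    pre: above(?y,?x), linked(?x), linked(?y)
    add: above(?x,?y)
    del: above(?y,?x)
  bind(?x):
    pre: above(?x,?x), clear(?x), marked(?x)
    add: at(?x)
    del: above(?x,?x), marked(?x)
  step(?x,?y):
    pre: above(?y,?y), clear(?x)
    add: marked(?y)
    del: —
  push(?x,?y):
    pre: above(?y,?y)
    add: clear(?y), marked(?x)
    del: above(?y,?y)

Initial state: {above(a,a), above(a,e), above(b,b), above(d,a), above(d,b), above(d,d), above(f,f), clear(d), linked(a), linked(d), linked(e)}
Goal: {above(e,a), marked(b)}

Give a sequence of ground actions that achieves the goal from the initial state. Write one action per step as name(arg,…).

1. drop(e,a)  →  {above(a,a), above(b,b), above(d,a), above(d,b), above(d,d), above(e,a), above(f,f), clear(d), linked(a), linked(d), linked(e)}
2. step(d,b)  →  {above(a,a), above(b,b), above(d,a), above(d,b), above(d,d), above(e,a), above(f,f), clear(d), linked(a), linked(d), linked(e), marked(b)}

drop(e,a); step(d,b)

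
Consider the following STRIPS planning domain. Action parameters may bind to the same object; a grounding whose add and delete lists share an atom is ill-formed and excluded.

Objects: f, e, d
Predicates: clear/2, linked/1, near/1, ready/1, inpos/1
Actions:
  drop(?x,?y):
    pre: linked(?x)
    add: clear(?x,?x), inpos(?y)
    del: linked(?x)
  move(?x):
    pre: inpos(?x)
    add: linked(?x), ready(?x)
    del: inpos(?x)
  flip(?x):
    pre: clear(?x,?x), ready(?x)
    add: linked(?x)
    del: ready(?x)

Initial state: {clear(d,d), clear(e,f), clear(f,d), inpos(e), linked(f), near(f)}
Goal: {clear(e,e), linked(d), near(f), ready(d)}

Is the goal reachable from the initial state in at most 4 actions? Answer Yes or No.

1. move(e)  →  {clear(d,d), clear(e,f), clear(f,d), linked(e), linked(f), near(f), ready(e)}
2. drop(e,d)  →  {clear(d,d), clear(e,e), clear(e,f), clear(f,d), inpos(d), linked(f), near(f), ready(e)}
3. move(d)  →  {clear(d,d), clear(e,e), clear(e,f), clear(f,d), linked(d), linked(f), near(f), ready(d), ready(e)}
optimal plan length = 3; 3 ≤ 4

Yes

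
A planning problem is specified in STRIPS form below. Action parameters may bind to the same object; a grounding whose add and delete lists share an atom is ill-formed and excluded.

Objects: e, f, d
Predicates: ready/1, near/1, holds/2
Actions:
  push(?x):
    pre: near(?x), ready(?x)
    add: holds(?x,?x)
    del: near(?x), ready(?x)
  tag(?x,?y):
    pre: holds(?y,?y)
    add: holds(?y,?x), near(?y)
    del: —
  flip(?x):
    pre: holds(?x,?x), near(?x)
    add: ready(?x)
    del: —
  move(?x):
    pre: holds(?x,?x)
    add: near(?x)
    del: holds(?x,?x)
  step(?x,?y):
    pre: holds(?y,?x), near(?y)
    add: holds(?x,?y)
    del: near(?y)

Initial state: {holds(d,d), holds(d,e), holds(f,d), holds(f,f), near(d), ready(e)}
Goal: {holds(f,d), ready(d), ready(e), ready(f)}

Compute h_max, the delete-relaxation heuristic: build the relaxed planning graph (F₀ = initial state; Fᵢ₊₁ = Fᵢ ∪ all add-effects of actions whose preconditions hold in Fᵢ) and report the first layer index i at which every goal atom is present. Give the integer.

2

F0 = init (6 atoms)
F1 = F0 ∪ {holds(d,f), holds(e,d), holds(f,e), near(f), ready(d)}  (11 atoms)
F2 = F1 ∪ {holds(e,f), ready(f)}  (13 atoms)
goal ⊆ F2  ⇒  h_max = 2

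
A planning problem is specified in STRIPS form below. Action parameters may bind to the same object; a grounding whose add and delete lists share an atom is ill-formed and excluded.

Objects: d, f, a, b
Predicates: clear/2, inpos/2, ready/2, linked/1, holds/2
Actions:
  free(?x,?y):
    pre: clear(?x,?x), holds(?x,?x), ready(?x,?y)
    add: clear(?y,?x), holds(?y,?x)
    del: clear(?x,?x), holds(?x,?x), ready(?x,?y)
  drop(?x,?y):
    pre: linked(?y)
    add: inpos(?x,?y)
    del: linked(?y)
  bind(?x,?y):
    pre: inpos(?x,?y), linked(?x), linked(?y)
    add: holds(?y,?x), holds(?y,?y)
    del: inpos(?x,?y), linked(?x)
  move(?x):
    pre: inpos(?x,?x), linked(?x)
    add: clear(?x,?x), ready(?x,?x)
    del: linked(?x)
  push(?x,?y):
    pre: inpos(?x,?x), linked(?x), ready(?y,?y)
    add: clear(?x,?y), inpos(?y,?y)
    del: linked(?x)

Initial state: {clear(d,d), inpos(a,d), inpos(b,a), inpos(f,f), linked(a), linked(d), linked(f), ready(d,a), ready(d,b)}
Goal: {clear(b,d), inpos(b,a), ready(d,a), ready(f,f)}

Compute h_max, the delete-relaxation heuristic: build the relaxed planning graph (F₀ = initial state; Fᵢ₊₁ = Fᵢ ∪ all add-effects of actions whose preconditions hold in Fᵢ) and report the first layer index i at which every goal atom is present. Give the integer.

2

F0 = init (9 atoms)
F1 = F0 ∪ {clear(f,f), holds(d,a), holds(d,d), holds(f,f), inpos(a,a), inpos(a,f), inpos(b,d), inpos(b,f), inpos(d,a), inpos(d,d), inpos(d,f), inpos(f,a), inpos(f,d), ready(f,f)}  (23 atoms)
F2 = F1 ∪ {clear(a,a), clear(a,d), clear(a,f), clear(b,d), clear(d,f), holds(a,a), holds(a,d), holds(a,f), holds(b,d), holds(d,f), holds(f,a), holds(f,d), ready(a,a), ready(d,d)}  (37 atoms)
goal ⊆ F2  ⇒  h_max = 2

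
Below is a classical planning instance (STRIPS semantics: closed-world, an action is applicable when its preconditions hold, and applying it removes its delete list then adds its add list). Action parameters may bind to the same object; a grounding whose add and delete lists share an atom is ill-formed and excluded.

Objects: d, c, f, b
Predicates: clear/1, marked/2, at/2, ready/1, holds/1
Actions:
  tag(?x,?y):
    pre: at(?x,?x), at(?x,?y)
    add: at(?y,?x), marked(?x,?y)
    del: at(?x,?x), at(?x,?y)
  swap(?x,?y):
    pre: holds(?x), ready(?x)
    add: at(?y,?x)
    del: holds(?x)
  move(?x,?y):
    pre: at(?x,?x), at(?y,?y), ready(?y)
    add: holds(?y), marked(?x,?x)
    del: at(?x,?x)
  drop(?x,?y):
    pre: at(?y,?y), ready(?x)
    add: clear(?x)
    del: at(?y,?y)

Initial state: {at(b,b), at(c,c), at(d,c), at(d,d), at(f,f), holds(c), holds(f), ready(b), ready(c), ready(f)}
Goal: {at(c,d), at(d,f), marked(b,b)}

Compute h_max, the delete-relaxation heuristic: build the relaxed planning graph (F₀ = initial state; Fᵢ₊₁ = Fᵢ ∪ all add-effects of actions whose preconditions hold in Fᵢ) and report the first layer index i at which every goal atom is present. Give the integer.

F0 = init (10 atoms)
F1 = F0 ∪ {at(b,c), at(b,f), at(c,d), at(c,f), at(d,f), at(f,c), clear(b), clear(c), clear(f), holds(b), marked(b,b), marked(c,c), marked(d,c), marked(d,d), marked(f,f)}  (25 atoms)
goal ⊆ F1  ⇒  h_max = 1

1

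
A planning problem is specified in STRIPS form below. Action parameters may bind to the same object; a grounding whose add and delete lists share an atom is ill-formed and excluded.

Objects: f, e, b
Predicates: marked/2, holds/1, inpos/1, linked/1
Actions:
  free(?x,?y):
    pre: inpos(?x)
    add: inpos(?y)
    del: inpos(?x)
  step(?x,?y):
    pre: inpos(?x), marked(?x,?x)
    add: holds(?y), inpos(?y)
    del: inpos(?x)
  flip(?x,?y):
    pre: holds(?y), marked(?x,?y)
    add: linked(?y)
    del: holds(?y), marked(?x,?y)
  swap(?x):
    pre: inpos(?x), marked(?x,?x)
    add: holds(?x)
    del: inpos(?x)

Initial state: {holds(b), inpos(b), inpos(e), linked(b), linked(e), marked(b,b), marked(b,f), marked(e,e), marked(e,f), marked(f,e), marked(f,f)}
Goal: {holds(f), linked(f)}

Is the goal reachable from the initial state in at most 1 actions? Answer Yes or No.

1. step(e,f)  →  {holds(b), holds(f), inpos(b), inpos(f), linked(b), linked(e), marked(b,b), marked(b,f), marked(e,e), marked(e,f), marked(f,e), marked(f,f)}
2. flip(f,f)  →  {holds(b), inpos(b), inpos(f), linked(b), linked(e), linked(f), marked(b,b), marked(b,f), marked(e,e), marked(e,f), marked(f,e)}
3. step(b,f)  →  {holds(b), holds(f), inpos(f), linked(b), linked(e), linked(f), marked(b,b), marked(b,f), marked(e,e), marked(e,f), marked(f,e)}
optimal plan length = 3; 3 > 1

No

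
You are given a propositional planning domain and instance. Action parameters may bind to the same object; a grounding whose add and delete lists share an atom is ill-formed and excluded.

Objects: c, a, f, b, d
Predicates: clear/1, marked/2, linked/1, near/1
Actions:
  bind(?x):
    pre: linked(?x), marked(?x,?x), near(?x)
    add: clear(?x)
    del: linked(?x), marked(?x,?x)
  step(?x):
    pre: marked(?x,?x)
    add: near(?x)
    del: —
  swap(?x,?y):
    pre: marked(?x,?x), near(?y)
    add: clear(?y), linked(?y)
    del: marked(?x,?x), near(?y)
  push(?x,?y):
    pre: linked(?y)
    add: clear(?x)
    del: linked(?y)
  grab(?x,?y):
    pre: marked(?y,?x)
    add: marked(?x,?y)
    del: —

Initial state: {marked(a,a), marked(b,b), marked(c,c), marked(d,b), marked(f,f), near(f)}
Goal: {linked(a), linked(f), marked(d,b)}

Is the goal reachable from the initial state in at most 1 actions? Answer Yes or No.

No

1. step(a)  →  {marked(a,a), marked(b,b), marked(c,c), marked(d,b), marked(f,f), near(a), near(f)}
2. swap(c,a)  →  {clear(a), linked(a), marked(a,a), marked(b,b), marked(d,b), marked(f,f), near(f)}
3. swap(a,f)  →  {clear(a), clear(f), linked(a), linked(f), marked(b,b), marked(d,b), marked(f,f)}
optimal plan length = 3; 3 > 1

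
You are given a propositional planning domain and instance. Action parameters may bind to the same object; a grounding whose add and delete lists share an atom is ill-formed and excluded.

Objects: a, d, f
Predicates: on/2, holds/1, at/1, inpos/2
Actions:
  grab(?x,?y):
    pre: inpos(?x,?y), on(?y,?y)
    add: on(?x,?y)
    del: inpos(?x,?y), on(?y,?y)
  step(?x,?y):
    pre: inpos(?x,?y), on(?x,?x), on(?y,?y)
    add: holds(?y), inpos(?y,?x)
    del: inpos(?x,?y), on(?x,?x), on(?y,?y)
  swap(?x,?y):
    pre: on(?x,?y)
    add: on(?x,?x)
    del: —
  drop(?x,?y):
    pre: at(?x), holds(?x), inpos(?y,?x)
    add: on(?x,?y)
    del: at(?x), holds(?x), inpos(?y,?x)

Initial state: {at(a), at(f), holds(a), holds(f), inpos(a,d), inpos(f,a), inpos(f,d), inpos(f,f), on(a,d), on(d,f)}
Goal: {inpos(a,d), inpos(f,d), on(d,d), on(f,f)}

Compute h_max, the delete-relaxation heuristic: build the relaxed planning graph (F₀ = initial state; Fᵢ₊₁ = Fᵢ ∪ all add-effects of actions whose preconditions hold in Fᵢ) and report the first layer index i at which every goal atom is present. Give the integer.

F0 = init (10 atoms)
F1 = F0 ∪ {on(a,a), on(a,f), on(d,d), on(f,f)}  (14 atoms)
goal ⊆ F1  ⇒  h_max = 1

1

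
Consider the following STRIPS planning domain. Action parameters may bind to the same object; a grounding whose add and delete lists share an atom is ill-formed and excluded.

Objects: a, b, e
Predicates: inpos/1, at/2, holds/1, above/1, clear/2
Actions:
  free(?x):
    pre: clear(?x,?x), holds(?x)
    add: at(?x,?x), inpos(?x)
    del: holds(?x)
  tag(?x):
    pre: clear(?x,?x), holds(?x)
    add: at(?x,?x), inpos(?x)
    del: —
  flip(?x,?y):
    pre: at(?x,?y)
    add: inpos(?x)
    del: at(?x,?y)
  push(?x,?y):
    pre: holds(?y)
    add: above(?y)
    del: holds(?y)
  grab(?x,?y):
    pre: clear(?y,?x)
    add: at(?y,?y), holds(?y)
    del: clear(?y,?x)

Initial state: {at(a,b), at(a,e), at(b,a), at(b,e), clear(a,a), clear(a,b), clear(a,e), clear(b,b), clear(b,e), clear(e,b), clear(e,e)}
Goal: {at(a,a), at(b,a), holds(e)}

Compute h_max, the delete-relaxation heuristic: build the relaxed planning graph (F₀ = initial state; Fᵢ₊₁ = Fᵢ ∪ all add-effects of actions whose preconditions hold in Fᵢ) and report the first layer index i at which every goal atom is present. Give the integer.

1

F0 = init (11 atoms)
F1 = F0 ∪ {at(a,a), at(b,b), at(e,e), holds(a), holds(b), holds(e), inpos(a), inpos(b)}  (19 atoms)
goal ⊆ F1  ⇒  h_max = 1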